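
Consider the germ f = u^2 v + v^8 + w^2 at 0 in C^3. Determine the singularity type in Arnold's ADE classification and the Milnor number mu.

The Hessian of f at 0 is [[0, 0, 0], [0, 0, 0], [0, 0, 2]] with rank 1, so corank 2. A Groebner basis of the Jacobian ideal J(f) in C{u,v,w} is {u^2/8 + v^7, u^3, u*v, w}; counting standard monomials gives mu = 9. Corank 2; j^3 = u^2*v has shape L^2 M (L != M), so D-series; mu = 9 gives D_9.

Type D_9, Milnor number mu = 9.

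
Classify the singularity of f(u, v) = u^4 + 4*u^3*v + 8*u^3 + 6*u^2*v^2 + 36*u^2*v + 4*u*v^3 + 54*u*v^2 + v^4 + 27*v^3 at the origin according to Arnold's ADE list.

E_{6}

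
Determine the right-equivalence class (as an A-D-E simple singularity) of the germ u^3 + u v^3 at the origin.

E7

The Hessian of f at 0 is [[0, 0], [0, 0]] with rank 0, so corank 2. A Groebner basis of the Jacobian ideal J(f) in C{u,v} is {u^3, u*v^2, 3*u^2 + v^3}; counting standard monomials gives mu = 7. Corank 2; j^3 = u^3 is a perfect cube, so E-series; the 4-jet and mu = 7 give E_7.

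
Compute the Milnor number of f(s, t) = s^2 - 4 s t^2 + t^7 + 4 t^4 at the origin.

6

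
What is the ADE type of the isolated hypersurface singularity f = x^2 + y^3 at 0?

The Hessian of f at 0 has rank 1. Corank 1: A-series; mu = 2 gives A_2.

A_{2}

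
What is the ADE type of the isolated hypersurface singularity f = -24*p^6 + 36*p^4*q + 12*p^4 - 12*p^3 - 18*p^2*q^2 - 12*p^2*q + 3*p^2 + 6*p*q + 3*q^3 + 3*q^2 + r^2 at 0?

A2

The Hessian of f at 0 is [[6, 6, 0], [6, 6, 0], [0, 0, 2]] with rank 2, so corank 1. A Groebner basis of the Jacobian ideal J(f) in C{p,q,r} is {q^2, p + q, r}; counting standard monomials gives mu = 2. Corank 1: A-series; mu = 2 gives A_2.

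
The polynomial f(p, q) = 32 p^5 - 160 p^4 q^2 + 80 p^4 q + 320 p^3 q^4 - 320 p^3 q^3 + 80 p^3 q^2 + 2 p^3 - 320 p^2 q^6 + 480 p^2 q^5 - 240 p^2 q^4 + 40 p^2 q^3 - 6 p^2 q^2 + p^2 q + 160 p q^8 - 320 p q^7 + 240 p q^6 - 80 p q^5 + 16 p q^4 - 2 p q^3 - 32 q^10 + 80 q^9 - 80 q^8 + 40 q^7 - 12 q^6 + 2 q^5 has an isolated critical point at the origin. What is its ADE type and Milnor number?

Type D_6, Milnor number mu = 6.

The Hessian of f at 0 is [[0, 0], [0, 0]] with rank 0, so corank 2. A Groebner basis of the Jacobian ideal J(f) in C{p,q} is {p^3, p^2*q, p^2/4 + p*q^2, -5*p^2/2 - p*q + q^3}; counting standard monomials gives mu = 6. Corank 2; j^3 = p^2*(2*p + q) has shape L^2 M (L != M), so D-series; mu = 6 gives D_6.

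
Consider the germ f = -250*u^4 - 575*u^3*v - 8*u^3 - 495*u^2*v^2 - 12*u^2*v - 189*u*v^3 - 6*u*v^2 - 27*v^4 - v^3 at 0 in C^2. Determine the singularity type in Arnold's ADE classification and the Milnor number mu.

The Hessian of f at 0 is [[0, 0], [0, 0]] with rank 0, so corank 2. A Groebner basis of the Jacobian ideal J(f) in C{u,v} is {768*u^2/25 + 768*u*v/25 + v^4 + 8*v^3/25 + 192*v^2/25, u^3 + 132*u^2/25 + 132*u*v/25 + 9*v^3/50 + 33*v^2/25, u^2*v - 168*u^2/25 - 168*u*v/25 - 8*v^3/25 - 42*v^2/25, 32*u^2/5 + u*v^2 + 32*u*v/5 + 17*v^3/30 + 8*v^2/5}; counting standard monomials gives mu = 7. Corank 2; j^3 = -(2*u + v)^3 is a perfect cube, so E-series; the 4-jet and mu = 7 give E_7.

Type E_{7}, Milnor number mu = 7.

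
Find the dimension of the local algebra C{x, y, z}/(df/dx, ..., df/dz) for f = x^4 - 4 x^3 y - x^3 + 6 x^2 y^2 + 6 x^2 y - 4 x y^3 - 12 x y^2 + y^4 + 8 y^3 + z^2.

6

The Hessian of f at 0 has rank 1. Corank 2; j^3 = -(x - 2*y)^3 is a perfect cube, so E-series; the 4-jet and mu = 6 give E_6.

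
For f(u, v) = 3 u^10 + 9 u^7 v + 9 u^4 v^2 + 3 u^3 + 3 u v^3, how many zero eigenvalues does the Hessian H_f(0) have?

2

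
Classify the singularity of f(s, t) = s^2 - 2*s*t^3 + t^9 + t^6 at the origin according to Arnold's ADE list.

The Hessian of f at 0 has rank 1. Corank 1: A-series; mu = 8 gives A_8.

A_8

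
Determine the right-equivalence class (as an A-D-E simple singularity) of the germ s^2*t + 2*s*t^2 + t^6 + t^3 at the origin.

D_7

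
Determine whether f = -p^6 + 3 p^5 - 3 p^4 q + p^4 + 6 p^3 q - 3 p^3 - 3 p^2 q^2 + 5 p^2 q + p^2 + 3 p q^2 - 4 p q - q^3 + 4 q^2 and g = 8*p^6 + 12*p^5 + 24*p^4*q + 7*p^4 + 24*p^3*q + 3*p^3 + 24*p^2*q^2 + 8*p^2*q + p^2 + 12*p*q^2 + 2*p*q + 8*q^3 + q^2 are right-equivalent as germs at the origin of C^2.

The Hessian of f at 0 is [[2, -4], [-4, 8]] with rank 1, so corank 1. A Groebner basis of the Jacobian ideal J(f) in C{p,q} is {q^2, p - 2*q}; counting standard monomials gives mu = 2. Corank 1: A-series; mu = 2 gives A_2. The Hessian of g at 0 is [[2, 2], [2, 2]] with rank 1, so corank 1. A Groebner basis of the Jacobian ideal J(g) in C{p,q} is {q^2, p + q}; counting standard monomials gives mu = 2. Corank 1: A-series; mu = 2 gives A_2. Both have type A_2, hence right-equivalent.

Yes.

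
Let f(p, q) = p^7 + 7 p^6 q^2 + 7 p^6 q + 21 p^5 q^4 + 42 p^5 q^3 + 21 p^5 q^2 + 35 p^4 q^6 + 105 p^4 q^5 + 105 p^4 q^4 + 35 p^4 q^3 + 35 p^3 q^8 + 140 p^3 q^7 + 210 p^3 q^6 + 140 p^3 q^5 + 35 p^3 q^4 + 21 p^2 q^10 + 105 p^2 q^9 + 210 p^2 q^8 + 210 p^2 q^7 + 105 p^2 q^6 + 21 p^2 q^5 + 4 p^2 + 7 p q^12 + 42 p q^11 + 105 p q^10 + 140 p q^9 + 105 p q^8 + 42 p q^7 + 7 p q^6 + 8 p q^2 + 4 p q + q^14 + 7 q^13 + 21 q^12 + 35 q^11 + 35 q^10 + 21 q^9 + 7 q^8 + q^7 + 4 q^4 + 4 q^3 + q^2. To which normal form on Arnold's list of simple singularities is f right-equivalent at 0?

A6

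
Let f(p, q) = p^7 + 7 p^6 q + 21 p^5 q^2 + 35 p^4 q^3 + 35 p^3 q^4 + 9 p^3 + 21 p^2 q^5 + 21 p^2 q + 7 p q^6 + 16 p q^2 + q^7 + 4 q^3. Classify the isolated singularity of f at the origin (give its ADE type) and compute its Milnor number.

Type D_8, Milnor number mu = 8.

The Hessian of f at 0 has rank 0. Corank 2; j^3 = (p + q)*(3*p + 2*q)^2 has shape L^2 M (L != M), so D-series; mu = 8 gives D_8.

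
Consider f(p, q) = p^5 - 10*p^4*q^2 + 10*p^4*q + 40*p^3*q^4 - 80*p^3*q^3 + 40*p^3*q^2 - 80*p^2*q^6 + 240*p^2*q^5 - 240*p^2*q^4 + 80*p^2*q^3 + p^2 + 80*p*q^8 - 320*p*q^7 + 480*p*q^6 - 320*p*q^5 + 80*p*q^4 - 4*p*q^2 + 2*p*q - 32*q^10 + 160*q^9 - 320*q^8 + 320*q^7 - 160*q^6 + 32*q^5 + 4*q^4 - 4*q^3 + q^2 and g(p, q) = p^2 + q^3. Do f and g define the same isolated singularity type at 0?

No.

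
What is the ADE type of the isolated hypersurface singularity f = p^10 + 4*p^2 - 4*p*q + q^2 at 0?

A_{9}

The Hessian of f at 0 has rank 1. Corank 1: A-series; mu = 9 gives A_9.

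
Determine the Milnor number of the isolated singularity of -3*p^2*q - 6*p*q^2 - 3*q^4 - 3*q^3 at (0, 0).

5

The Hessian of f at 0 is [[0, 0], [0, 0]] with rank 0, so corank 2. A Groebner basis of the Jacobian ideal J(f) in C{p,q} is {p^3 - p^2/4 + q^2/4, p^2/4 + q^3 - q^2/4, p*q + q^2}; counting standard monomials gives mu = 5. Corank 2; j^3 = -3*q*(p + q)^2 has shape L^2 M (L != M), so D-series; mu = 5 gives D_5.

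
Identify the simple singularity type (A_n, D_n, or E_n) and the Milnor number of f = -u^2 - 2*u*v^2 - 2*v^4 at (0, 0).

Type A_{3}, Milnor number mu = 3.

The Hessian of f at 0 is [[-2, 0], [0, 0]] with rank 1, so corank 1. A Groebner basis of the Jacobian ideal J(f) in C{u,v} is {u^2, u*v, u + v^2}; counting standard monomials gives mu = 3. Corank 1: A-series; mu = 3 gives A_3.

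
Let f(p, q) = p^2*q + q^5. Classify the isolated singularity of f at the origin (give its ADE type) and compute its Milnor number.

The Hessian of f at 0 has rank 0. Corank 2; j^3 = p^2*q has shape L^2 M (L != M), so D-series; mu = 6 gives D_6.

Type D_6, Milnor number mu = 6.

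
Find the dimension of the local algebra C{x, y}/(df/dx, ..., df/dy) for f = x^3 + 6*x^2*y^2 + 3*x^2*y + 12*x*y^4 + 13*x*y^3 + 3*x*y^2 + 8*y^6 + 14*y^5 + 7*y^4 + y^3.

The Hessian of f at 0 is [[0, 0], [0, 0]] with rank 0, so corank 2. A Groebner basis of the Jacobian ideal J(f) in C{x,y} is {-x^2/4 - x*y/2 + y^4 - y^3/12 - y^2/4, x^3 + 5*x^2/4 + 5*x*y/2 + 17*y^3/12 + 5*y^2/4, x^2*y - 11*x^2/12 - 11*x*y/6 - 47*y^3/36 - 11*y^2/12, x^2/2 + x*y^2 + x*y + 7*y^3/6 + y^2/2}; counting standard monomials gives mu = 7. Corank 2; j^3 = (x + y)^3 is a perfect cube, so E-series; the 4-jet and mu = 7 give E_7.

7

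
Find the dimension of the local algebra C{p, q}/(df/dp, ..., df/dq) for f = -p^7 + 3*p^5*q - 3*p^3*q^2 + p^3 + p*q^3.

7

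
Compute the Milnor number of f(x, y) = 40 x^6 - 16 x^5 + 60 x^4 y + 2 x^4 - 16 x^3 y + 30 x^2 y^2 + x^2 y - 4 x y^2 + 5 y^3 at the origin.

The Hessian of f at 0 has rank 0. Corank 2; j^3 = y*(x^2 - 4*x*y + 5*y^2) splits into three distinct lines over C (the quadratic factor has nonzero discriminant), so D_4.

4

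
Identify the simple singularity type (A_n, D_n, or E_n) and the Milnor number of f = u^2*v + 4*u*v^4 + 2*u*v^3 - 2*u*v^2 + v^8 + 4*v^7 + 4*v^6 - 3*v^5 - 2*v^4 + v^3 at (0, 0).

Type D_{9}, Milnor number mu = 9.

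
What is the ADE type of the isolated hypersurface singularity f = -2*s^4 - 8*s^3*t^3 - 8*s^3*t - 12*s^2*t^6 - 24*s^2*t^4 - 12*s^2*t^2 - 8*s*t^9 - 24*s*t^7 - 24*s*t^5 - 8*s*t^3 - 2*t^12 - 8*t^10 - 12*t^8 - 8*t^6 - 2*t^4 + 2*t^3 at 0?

The Hessian of f at 0 has rank 0. Corank 2; j^3 = 2*t^3 is a perfect cube, so E-series; the 4-jet and mu = 6 give E_6.

E_6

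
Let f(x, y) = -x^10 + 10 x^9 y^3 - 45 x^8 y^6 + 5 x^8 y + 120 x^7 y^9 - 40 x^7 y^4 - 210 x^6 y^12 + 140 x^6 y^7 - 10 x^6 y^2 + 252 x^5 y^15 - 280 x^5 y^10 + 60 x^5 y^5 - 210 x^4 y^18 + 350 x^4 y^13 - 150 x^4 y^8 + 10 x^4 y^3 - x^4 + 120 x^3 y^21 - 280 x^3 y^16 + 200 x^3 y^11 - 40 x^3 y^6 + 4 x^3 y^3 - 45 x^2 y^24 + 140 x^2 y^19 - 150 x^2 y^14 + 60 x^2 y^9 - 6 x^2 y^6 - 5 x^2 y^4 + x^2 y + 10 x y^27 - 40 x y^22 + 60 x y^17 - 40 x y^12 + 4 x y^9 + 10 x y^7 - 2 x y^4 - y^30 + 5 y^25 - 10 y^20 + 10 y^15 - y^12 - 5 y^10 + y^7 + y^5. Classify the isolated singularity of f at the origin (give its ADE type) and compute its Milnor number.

Type D_{6}, Milnor number mu = 6.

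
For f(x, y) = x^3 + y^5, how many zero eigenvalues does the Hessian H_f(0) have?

2

Hessian at 0 has rank 0.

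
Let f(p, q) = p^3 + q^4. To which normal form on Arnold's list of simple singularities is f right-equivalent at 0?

E_{6}

The Hessian of f at 0 has rank 0. Corank 2; j^3 = p^3 is a perfect cube, so E-series; the 4-jet and mu = 6 give E_6.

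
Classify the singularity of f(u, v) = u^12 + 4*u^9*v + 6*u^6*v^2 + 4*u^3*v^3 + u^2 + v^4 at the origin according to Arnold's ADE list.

A3

The Hessian of f at 0 has rank 1. Corank 1: A-series; mu = 3 gives A_3.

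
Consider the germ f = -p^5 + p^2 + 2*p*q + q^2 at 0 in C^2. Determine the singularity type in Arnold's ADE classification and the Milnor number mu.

The Hessian of f at 0 is [[2, 2], [2, 2]] with rank 1, so corank 1. A Groebner basis of the Jacobian ideal J(f) in C{p,q} is {q^4, p + q}; counting standard monomials gives mu = 4. Corank 1: A-series; mu = 4 gives A_4.

Type A4, Milnor number mu = 4.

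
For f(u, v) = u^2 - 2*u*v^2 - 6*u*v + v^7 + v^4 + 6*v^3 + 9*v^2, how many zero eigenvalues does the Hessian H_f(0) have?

1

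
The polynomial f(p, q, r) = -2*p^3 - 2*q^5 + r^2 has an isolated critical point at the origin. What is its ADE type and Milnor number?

The Hessian of f at 0 is [[0, 0, 0], [0, 0, 0], [0, 0, 2]] with rank 1, so corank 2. A Groebner basis of the Jacobian ideal J(f) in C{p,q,r} is {q^4, p^2, r}; counting standard monomials gives mu = 8. Corank 2; j^3 = -2*p^3 is a perfect cube, so E-series; the 5-jet and mu = 8 give E_8.

Type E_{8}, Milnor number mu = 8.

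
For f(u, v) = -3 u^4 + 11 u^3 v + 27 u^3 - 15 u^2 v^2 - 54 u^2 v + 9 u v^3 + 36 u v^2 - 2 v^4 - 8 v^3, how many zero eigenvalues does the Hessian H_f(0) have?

2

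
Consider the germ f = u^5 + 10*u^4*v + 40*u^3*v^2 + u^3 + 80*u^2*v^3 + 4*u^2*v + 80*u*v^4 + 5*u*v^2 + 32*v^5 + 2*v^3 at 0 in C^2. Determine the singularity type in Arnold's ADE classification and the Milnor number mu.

The Hessian of f at 0 is [[0, 0], [0, 0]] with rank 0, so corank 2. A Groebner basis of the Jacobian ideal J(f) in C{u,v} is {-u*v/5 + v^4 - v^2/5, u*v^2 + v^3, u^2 + 3*u*v + 2*v^2}; counting standard monomials gives mu = 6. Corank 2; j^3 = (u + v)^2*(u + 2*v) has shape L^2 M (L != M), so D-series; mu = 6 gives D_6.

Type D_{6}, Milnor number mu = 6.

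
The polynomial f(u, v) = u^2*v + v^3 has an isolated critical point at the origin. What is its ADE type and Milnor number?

Type D4, Milnor number mu = 4.

The Hessian of f at 0 has rank 0. Corank 2; j^3 = v*(u^2 + v^2) splits into three distinct lines over C (the quadratic factor has nonzero discriminant), so D_4.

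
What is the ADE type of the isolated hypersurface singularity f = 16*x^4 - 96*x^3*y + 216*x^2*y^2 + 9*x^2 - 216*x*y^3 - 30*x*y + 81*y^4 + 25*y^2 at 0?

The Hessian of f at 0 has rank 1. Corank 1: A-series; mu = 3 gives A_3.

A_{3}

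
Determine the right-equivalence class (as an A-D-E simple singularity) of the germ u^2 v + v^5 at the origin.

D_6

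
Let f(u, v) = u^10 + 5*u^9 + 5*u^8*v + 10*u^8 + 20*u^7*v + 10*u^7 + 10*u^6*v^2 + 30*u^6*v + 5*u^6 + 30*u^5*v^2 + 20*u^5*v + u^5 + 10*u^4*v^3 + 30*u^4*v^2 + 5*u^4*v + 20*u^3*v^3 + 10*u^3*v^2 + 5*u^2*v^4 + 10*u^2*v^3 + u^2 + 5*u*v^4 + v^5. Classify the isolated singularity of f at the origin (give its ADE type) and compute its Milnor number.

The Hessian of f at 0 has rank 1. Corank 1: A-series; mu = 4 gives A_4.

Type A_{4}, Milnor number mu = 4.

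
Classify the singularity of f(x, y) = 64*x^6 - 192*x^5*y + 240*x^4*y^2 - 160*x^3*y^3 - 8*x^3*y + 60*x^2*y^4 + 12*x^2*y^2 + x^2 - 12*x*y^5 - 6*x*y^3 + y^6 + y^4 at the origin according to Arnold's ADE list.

A_{3}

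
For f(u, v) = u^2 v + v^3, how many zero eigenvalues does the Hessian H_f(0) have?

The Hessian at 0 is [[0, 0], [0, 0]] of rank 0; hence corank 2.

2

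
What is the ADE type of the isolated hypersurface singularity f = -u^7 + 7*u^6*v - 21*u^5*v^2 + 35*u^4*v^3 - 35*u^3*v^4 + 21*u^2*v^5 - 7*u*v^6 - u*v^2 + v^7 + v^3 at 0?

D_8

The Hessian of f at 0 has rank 0. Corank 2; j^3 = -v^2*(u - v) has shape L^2 M (L != M), so D-series; mu = 8 gives D_8.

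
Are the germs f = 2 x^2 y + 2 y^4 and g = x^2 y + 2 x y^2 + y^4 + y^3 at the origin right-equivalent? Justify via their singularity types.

The Hessian of f at 0 is [[0, 0], [0, 0]] with rank 0, so corank 2. A Groebner basis of the Jacobian ideal J(f) in C{x,y} is {x^3, x^2/4 + y^3, x*y}; counting standard monomials gives mu = 5. Corank 2; j^3 = 2*x^2*y has shape L^2 M (L != M), so D-series; mu = 5 gives D_5. The Hessian of g at 0 is [[0, 0], [0, 0]] with rank 0, so corank 2. A Groebner basis of the Jacobian ideal J(g) in C{x,y} is {x^3 - x^2/4 + y^2/4, x^2/4 + y^3 - y^2/4, x*y + y^2}; counting standard monomials gives mu = 5. Corank 2; j^3 = y*(x + y)^2 has shape L^2 M (L != M), so D-series; mu = 5 gives D_5. Both have type D_5, hence right-equivalent.

Yes.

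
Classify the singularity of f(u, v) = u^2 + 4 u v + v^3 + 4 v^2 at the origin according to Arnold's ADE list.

A_2

The Hessian of f at 0 has rank 1. Corank 1: A-series; mu = 2 gives A_2.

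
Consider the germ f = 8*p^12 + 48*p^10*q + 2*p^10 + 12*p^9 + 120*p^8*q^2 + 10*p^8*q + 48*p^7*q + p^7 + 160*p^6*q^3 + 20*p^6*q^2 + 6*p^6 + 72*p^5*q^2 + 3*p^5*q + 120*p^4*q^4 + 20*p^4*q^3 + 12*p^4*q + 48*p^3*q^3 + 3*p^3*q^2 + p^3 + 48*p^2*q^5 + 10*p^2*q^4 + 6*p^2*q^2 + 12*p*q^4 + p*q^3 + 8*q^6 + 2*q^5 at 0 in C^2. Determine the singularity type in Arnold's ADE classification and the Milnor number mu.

The Hessian of f at 0 is [[0, 0], [0, 0]] with rank 0, so corank 2. A Groebner basis of the Jacobian ideal J(f) in C{p,q} is {-p^2/4 + q^4 - q^3/12, p^3, p^2*q + p^2/12 + q^3/36, p^2/2 + p*q^2 + q^3/6}; counting standard monomials gives mu = 7. Corank 2; j^3 = p^3 is a perfect cube, so E-series; the 4-jet and mu = 7 give E_7.

Type E_{7}, Milnor number mu = 7.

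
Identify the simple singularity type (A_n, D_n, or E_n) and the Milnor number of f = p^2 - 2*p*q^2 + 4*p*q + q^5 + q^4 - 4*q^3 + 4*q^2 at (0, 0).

The Hessian of f at 0 has rank 1. Corank 1: A-series; mu = 4 gives A_4.

Type A_{4}, Milnor number mu = 4.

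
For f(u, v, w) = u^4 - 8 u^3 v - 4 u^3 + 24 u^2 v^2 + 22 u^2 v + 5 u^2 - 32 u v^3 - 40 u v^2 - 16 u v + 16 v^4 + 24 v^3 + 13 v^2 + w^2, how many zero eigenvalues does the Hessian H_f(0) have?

Hessian at 0 has rank 3.

0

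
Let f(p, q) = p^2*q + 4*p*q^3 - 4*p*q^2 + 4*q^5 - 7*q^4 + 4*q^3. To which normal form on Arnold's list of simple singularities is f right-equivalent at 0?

D5

The Hessian of f at 0 has rank 0. Corank 2; j^3 = q*(p - 2*q)^2 has shape L^2 M (L != M), so D-series; mu = 5 gives D_5.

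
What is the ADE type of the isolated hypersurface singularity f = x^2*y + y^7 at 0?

The Hessian of f at 0 has rank 0. Corank 2; j^3 = x^2*y has shape L^2 M (L != M), so D-series; mu = 8 gives D_8.

D8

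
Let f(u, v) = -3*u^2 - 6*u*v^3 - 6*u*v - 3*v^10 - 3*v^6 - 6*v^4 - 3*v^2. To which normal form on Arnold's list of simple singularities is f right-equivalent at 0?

A9

The Hessian of f at 0 is [[-6, -6], [-6, -6]] with rank 1, so corank 1. A Groebner basis of the Jacobian ideal J(f) in C{u,v} is {u^3 + 3*u^2*v + 3*u*v^2 - u - v, u + v^3 + v}; counting standard monomials gives mu = 9. Corank 1: A-series; mu = 9 gives A_9.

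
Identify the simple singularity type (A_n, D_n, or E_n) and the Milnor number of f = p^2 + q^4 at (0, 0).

Type A_{3}, Milnor number mu = 3.

The Hessian of f at 0 has rank 1. Corank 1: A-series; mu = 3 gives A_3.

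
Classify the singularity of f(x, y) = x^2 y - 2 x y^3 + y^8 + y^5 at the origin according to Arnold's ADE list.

D9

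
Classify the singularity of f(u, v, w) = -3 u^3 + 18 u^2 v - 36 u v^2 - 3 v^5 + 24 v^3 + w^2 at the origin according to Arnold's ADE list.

E8

The Hessian of f at 0 has rank 1. Corank 2; j^3 = -3*(u - 2*v)^3 is a perfect cube, so E-series; the 5-jet and mu = 8 give E_8.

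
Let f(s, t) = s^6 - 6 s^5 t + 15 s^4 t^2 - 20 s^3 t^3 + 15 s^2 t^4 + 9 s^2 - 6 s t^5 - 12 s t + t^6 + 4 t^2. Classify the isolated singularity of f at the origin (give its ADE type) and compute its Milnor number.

Type A5, Milnor number mu = 5.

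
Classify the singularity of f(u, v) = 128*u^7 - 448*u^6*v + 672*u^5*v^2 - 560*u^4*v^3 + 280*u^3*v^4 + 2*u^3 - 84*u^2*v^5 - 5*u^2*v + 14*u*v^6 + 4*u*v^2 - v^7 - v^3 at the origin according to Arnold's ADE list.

D_{8}

The Hessian of f at 0 is [[0, 0], [0, 0]] with rank 0, so corank 2. A Groebner basis of the Jacobian ideal J(f) in C{u,v} is {-u*v/14 + v^6 + v^2/14, u*v^2 - v^3, u^2 - 3*u*v/2 + v^2/2}; counting standard monomials gives mu = 8. Corank 2; j^3 = (u - v)^2*(2*u - v) has shape L^2 M (L != M), so D-series; mu = 8 gives D_8.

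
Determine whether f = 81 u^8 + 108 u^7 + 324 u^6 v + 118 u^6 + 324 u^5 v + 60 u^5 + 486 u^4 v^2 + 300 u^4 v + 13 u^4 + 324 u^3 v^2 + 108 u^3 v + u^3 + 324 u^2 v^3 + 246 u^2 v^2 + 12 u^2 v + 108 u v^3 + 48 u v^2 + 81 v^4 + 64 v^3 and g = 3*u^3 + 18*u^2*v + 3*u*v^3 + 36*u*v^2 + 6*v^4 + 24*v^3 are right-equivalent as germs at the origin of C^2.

The Hessian of f at 0 has rank 0. Corank 2; j^3 = (u + 4*v)^3 is a perfect cube, so E-series; the 4-jet and mu = 6 give E_6. The Hessian of g at 0 has rank 0. Corank 2; j^3 = 3*(u + 2*v)^3 is a perfect cube, so E-series; the 4-jet and mu = 7 give E_7. f is E_6 but g is E_7, hence not right-equivalent.

No.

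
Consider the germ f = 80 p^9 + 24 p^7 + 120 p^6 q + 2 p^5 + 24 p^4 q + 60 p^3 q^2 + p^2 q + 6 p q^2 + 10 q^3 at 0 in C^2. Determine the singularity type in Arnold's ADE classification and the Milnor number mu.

Type D_{4}, Milnor number mu = 4.

The Hessian of f at 0 has rank 0. Corank 2; j^3 = q*(p^2 + 6*p*q + 10*q^2) splits into three distinct lines over C (the quadratic factor has nonzero discriminant), so D_4.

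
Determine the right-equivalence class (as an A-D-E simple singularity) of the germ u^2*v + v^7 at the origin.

The Hessian of f at 0 is [[0, 0], [0, 0]] with rank 0, so corank 2. A Groebner basis of the Jacobian ideal J(f) in C{u,v} is {u^2/7 + v^6, u^3, u*v}; counting standard monomials gives mu = 8. Corank 2; j^3 = u^2*v has shape L^2 M (L != M), so D-series; mu = 8 gives D_8.

D8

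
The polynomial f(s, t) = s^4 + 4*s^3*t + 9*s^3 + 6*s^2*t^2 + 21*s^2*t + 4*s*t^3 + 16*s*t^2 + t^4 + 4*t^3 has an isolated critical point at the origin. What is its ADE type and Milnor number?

The Hessian of f at 0 is [[0, 0], [0, 0]] with rank 0, so corank 2. A Groebner basis of the Jacobian ideal J(f) in C{s,t} is {s*t^2 + 27*s*t/2 + 9*t^2, -81*s*t/4 + t^3 - 27*t^2/2, s^2 + 5*s*t/3 + 2*t^2/3}; counting standard monomials gives mu = 5. Corank 2; j^3 = (s + t)*(3*s + 2*t)^2 has shape L^2 M (L != M), so D-series; mu = 5 gives D_5.

Type D_{5}, Milnor number mu = 5.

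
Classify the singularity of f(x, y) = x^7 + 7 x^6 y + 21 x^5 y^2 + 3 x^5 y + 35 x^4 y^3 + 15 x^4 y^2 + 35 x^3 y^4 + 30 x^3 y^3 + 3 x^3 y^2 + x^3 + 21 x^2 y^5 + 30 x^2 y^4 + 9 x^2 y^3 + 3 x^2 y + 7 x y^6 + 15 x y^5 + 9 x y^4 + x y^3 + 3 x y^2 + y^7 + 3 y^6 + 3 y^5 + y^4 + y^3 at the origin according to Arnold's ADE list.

The Hessian of f at 0 has rank 0. Corank 2; j^3 = (x + y)^3 is a perfect cube, so E-series; the 4-jet and mu = 7 give E_7.

E_7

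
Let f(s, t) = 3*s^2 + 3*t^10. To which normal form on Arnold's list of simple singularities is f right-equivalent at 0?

A_{9}

The Hessian of f at 0 has rank 1. Corank 1: A-series; mu = 9 gives A_9.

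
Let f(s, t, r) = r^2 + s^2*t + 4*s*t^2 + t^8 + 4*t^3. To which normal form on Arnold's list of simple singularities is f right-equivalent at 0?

D9

The Hessian of f at 0 has rank 1. Corank 2; j^3 = t*(s + 2*t)^2 has shape L^2 M (L != M), so D-series; mu = 9 gives D_9.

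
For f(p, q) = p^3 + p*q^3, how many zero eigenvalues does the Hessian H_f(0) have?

2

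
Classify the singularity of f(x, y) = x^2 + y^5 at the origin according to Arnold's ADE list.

A4

The Hessian of f at 0 has rank 1. Corank 1: A-series; mu = 4 gives A_4.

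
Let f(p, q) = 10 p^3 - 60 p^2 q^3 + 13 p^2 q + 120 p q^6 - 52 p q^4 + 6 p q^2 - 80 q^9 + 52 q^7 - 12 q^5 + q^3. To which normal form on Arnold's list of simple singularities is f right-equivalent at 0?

The Hessian of f at 0 is [[0, 0], [0, 0]] with rank 0, so corank 2. A Groebner basis of the Jacobian ideal J(f) in C{p,q} is {q^3, p^2 - 3*q^2/11, p*q + 6*q^2/11}; counting standard monomials gives mu = 4. Corank 2; j^3 = (2*p + q)*(5*p^2 + 4*p*q + q^2) splits into three distinct lines over C (the quadratic factor has nonzero discriminant), so D_4.

D_4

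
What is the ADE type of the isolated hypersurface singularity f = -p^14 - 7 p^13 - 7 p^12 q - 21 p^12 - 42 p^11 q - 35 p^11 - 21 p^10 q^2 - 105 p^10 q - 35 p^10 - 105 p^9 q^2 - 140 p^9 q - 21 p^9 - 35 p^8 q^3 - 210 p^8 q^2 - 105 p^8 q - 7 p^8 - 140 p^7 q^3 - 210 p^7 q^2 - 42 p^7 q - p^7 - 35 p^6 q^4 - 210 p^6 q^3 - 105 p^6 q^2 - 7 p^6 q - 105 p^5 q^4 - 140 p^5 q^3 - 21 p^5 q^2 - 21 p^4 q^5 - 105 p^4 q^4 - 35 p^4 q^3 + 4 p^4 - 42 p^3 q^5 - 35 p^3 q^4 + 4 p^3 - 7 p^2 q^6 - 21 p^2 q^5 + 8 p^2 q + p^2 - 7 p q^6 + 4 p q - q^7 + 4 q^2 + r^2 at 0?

The Hessian of f at 0 has rank 2. Corank 1: A-series; mu = 6 gives A_6.

A6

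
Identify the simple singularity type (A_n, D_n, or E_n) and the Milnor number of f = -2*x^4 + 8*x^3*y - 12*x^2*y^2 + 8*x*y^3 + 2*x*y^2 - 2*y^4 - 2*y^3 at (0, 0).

Type D5, Milnor number mu = 5.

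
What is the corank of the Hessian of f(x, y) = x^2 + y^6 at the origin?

Hessian at 0 has rank 1.

1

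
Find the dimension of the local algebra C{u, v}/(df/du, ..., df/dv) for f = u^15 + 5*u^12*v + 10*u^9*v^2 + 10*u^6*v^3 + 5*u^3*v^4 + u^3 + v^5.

The Hessian of f at 0 has rank 0. Corank 2; j^3 = u^3 is a perfect cube, so E-series; the 5-jet and mu = 8 give E_8.

8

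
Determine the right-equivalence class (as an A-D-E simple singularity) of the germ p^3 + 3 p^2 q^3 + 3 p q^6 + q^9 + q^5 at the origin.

The Hessian of f at 0 has rank 0. Corank 2; j^3 = p^3 is a perfect cube, so E-series; the 5-jet and mu = 8 give E_8.

E_8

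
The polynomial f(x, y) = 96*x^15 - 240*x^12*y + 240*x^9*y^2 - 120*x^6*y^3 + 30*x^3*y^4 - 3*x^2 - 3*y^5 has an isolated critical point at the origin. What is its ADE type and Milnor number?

The Hessian of f at 0 has rank 1. Corank 1: A-series; mu = 4 gives A_4.

Type A_{4}, Milnor number mu = 4.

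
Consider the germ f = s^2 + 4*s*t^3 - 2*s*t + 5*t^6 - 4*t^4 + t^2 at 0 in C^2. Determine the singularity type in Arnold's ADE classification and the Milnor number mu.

The Hessian of f at 0 has rank 1. Corank 1: A-series; mu = 5 gives A_5.

Type A5, Milnor number mu = 5.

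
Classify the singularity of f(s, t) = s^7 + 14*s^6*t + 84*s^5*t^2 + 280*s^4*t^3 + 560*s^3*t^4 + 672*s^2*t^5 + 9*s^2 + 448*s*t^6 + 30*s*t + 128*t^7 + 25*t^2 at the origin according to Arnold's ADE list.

A_{6}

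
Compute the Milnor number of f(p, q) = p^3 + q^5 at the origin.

The Hessian of f at 0 is [[0, 0], [0, 0]] with rank 0, so corank 2. A Groebner basis of the Jacobian ideal J(f) in C{p,q} is {q^4, p^2}; counting standard monomials gives mu = 8. Corank 2; j^3 = p^3 is a perfect cube, so E-series; the 5-jet and mu = 8 give E_8.

8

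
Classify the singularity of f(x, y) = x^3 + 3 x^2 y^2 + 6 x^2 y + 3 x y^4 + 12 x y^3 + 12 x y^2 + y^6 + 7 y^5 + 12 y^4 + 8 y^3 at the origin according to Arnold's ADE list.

E_8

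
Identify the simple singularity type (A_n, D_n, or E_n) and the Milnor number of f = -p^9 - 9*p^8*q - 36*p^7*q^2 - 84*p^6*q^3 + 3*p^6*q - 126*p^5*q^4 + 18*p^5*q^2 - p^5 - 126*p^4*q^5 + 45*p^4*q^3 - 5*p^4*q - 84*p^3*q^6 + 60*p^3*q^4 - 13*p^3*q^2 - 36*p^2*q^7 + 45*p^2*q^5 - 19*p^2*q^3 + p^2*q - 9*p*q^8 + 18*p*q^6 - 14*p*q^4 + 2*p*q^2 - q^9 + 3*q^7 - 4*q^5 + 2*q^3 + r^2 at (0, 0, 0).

Type D4, Milnor number mu = 4.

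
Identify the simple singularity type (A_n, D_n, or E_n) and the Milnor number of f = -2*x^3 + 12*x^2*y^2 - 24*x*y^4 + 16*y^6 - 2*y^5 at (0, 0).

Type E8, Milnor number mu = 8.

The Hessian of f at 0 has rank 0. Corank 2; j^3 = -2*x^3 is a perfect cube, so E-series; the 5-jet and mu = 8 give E_8.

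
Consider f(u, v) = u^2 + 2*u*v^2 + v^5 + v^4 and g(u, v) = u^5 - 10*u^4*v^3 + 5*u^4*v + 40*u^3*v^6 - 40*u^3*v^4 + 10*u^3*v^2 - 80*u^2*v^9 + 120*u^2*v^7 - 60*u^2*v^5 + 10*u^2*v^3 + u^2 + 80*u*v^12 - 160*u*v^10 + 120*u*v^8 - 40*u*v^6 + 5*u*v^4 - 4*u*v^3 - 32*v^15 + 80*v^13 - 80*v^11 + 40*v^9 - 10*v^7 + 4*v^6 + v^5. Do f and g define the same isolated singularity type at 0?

The Hessian of f at 0 has rank 1. Corank 1: A-series; mu = 4 gives A_4. The Hessian of g at 0 has rank 1. Corank 1: A-series; mu = 4 gives A_4. Both have type A_4, hence right-equivalent.

Yes.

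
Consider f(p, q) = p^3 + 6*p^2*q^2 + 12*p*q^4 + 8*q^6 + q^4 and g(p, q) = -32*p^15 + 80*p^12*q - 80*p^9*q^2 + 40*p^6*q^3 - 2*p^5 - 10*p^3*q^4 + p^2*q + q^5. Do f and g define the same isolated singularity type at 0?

The Hessian of f at 0 has rank 0. Corank 2; j^3 = p^3 is a perfect cube, so E-series; the 4-jet and mu = 6 give E_6. The Hessian of g at 0 has rank 0. Corank 2; j^3 = p^2*q has shape L^2 M (L != M), so D-series; mu = 6 gives D_6. f is E_6 but g is D_6, hence not right-equivalent.

No.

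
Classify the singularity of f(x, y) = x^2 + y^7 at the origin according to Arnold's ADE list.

A6

The Hessian of f at 0 is [[2, 0], [0, 0]] with rank 1, so corank 1. A Groebner basis of the Jacobian ideal J(f) in C{x,y} is {y^6, x}; counting standard monomials gives mu = 6. Corank 1: A-series; mu = 6 gives A_6.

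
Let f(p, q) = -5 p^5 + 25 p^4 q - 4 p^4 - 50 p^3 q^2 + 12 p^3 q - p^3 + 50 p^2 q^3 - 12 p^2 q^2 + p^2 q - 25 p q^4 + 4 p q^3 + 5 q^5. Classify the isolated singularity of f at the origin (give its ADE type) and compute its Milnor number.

Type D_{6}, Milnor number mu = 6.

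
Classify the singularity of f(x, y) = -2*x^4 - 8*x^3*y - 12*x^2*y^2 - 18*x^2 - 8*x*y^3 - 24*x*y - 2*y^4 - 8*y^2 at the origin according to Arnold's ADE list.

The Hessian of f at 0 has rank 1. Corank 1: A-series; mu = 3 gives A_3.

A_3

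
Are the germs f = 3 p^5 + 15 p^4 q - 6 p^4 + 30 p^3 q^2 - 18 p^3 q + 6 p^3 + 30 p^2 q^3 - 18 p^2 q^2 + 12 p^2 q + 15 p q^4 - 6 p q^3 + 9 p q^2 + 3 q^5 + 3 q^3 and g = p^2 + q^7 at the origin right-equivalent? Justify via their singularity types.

No.

The Hessian of f at 0 is [[0, 0], [0, 0]] with rank 0, so corank 2. A Groebner basis of the Jacobian ideal J(f) in C{p,q} is {q^3, p^2 - 3*q^2/2, p*q + 3*q^2/2}; counting standard monomials gives mu = 4. Corank 2; j^3 = 3*(p + q)*(2*p^2 + 2*p*q + q^2) splits into three distinct lines over C (the quadratic factor has nonzero discriminant), so D_4. The Hessian of g at 0 is [[2, 0], [0, 0]] with rank 1, so corank 1. A Groebner basis of the Jacobian ideal J(g) in C{p,q} is {q^6, p}; counting standard monomials gives mu = 6. Corank 1: A-series; mu = 6 gives A_6. f is D_4 but g is A_6, hence not right-equivalent.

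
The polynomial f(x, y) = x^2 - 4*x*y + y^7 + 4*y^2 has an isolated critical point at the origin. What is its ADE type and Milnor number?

Type A6, Milnor number mu = 6.

The Hessian of f at 0 is [[2, -4], [-4, 8]] with rank 1, so corank 1. A Groebner basis of the Jacobian ideal J(f) in C{x,y} is {y^6, x - 2*y}; counting standard monomials gives mu = 6. Corank 1: A-series; mu = 6 gives A_6.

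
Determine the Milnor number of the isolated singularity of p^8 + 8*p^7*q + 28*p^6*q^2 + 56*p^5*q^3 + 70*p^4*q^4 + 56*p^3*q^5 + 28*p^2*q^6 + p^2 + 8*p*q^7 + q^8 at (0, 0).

The Hessian of f at 0 has rank 1. Corank 1: A-series; mu = 7 gives A_7.

7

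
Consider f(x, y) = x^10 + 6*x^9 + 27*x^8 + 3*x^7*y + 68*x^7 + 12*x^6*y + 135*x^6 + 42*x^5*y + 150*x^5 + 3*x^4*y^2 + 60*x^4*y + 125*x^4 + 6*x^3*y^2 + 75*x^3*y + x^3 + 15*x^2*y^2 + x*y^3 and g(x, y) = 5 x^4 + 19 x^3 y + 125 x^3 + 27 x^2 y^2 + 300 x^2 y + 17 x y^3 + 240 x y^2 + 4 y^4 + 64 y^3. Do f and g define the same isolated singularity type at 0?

Yes.

The Hessian of f at 0 is [[0, 0], [0, 0]] with rank 0, so corank 2. A Groebner basis of the Jacobian ideal J(f) in C{x,y} is {3*x^2/25 + y^4 + y^3/25, x^3, x^2*y - x^2/25 - y^3/75, 2*x^2/5 + x*y^2 + 2*y^3/15}; counting standard monomials gives mu = 7. Corank 2; j^3 = x^3 is a perfect cube, so E-series; the 4-jet and mu = 7 give E_7. The Hessian of g at 0 is [[0, 0], [0, 0]] with rank 0, so corank 2. A Groebner basis of the Jacobian ideal J(g) in C{x,y} is {1171875*x^2 + 1875000*x*y + y^4 + 125*y^3 + 750000*y^2, x^3 + 2700*x^2 + 4320*x*y + 4*y^3/5 + 1728*y^2, x^2*y - 2125*x^2 - 3400*x*y - 13*y^3/15 - 1360*y^2, 1250*x^2 + x*y^2 + 2000*x*y + 14*y^3/15 + 800*y^2}; counting standard monomials gives mu = 7. Corank 2; j^3 = (5*x + 4*y)^3 is a perfect cube, so E-series; the 4-jet and mu = 7 give E_7. Both have type E_7, hence right-equivalent.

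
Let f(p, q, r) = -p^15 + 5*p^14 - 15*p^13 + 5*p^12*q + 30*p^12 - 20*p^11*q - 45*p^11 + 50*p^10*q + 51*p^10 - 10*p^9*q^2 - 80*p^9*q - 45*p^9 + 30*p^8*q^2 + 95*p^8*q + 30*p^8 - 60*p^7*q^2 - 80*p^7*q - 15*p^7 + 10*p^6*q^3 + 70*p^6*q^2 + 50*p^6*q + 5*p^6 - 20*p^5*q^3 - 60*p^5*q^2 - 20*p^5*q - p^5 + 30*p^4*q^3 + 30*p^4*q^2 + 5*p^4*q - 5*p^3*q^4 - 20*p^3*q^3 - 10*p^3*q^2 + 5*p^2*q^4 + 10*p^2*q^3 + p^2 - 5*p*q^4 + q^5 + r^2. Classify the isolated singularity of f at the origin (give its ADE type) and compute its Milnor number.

Type A_{4}, Milnor number mu = 4.

The Hessian of f at 0 is [[2, 0, 0], [0, 0, 0], [0, 0, 2]] with rank 2, so corank 1. A Groebner basis of the Jacobian ideal J(f) in C{p,q,r} is {q^4, p, r}; counting standard monomials gives mu = 4. Corank 1: A-series; mu = 4 gives A_4.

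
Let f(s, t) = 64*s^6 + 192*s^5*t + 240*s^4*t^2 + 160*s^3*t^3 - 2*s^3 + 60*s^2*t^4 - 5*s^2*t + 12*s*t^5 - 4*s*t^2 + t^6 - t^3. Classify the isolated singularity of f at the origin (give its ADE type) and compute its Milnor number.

Type D7, Milnor number mu = 7.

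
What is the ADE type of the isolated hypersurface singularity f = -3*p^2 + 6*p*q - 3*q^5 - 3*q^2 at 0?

The Hessian of f at 0 is [[-6, 6], [6, -6]] with rank 1, so corank 1. A Groebner basis of the Jacobian ideal J(f) in C{p,q} is {q^4, p - q}; counting standard monomials gives mu = 4. Corank 1: A-series; mu = 4 gives A_4.

A4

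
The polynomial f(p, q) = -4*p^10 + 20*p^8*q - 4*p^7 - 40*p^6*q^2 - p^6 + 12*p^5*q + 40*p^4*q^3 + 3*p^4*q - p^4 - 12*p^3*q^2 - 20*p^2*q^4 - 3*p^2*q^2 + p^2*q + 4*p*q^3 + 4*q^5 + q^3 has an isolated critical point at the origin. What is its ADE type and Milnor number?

The Hessian of f at 0 has rank 0. Corank 2; j^3 = q*(p^2 + q^2) splits into three distinct lines over C (the quadratic factor has nonzero discriminant), so D_4.

Type D_4, Milnor number mu = 4.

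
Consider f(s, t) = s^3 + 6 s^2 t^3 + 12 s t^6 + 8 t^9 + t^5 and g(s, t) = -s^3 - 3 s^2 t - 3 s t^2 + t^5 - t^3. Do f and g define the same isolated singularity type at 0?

Yes.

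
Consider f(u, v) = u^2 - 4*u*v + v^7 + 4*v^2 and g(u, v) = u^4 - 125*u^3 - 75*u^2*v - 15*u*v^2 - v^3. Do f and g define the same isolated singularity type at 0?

The Hessian of f at 0 is [[2, -4], [-4, 8]] with rank 1, so corank 1. A Groebner basis of the Jacobian ideal J(f) in C{u,v} is {v^6, u - 2*v}; counting standard monomials gives mu = 6. Corank 1: A-series; mu = 6 gives A_6. The Hessian of g at 0 is [[0, 0], [0, 0]] with rank 0, so corank 2. A Groebner basis of the Jacobian ideal J(g) in C{u,v} is {v^4, u*v^2 + 2*v^3/15, u^2 + 2*u*v/5 + v^2/25}; counting standard monomials gives mu = 6. Corank 2; j^3 = -(5*u + v)^3 is a perfect cube, so E-series; the 4-jet and mu = 6 give E_6. f is A_6 but g is E_6, hence not right-equivalent.

No.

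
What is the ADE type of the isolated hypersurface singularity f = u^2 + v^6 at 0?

A5

The Hessian of f at 0 has rank 1. Corank 1: A-series; mu = 5 gives A_5.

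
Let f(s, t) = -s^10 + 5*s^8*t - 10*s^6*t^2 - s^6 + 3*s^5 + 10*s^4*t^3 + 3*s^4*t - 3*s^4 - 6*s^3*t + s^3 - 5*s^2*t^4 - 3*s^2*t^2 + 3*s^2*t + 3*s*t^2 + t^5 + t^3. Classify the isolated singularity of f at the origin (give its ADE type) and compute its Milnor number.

Type E_8, Milnor number mu = 8.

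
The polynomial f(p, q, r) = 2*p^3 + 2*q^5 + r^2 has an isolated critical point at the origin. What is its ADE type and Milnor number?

Type E8, Milnor number mu = 8.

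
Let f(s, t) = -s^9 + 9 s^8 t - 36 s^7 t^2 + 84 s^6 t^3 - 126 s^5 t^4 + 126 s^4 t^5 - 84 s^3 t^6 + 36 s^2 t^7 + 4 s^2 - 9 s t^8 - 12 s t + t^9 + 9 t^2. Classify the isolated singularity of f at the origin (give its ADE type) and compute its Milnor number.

Type A_{8}, Milnor number mu = 8.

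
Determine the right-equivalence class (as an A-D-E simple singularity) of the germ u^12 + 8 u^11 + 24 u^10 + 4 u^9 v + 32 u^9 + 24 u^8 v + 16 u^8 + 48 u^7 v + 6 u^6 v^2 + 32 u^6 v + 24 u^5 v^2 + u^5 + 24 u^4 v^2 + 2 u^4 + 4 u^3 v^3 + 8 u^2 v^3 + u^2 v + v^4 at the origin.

D_5

The Hessian of f at 0 has rank 0. Corank 2; j^3 = u^2*v has shape L^2 M (L != M), so D-series; mu = 5 gives D_5.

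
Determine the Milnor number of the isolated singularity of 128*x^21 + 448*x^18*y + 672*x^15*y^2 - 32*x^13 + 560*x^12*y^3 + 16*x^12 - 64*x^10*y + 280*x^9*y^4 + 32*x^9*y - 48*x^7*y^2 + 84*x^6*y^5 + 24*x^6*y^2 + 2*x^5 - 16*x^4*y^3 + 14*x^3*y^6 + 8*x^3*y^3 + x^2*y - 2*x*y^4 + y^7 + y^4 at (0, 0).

The Hessian of f at 0 is [[0, 0], [0, 0]] with rank 0, so corank 2. A Groebner basis of the Jacobian ideal J(f) in C{x,y} is {x^3, x^2/4 + y^3, x*y}; counting standard monomials gives mu = 5. Corank 2; j^3 = x^2*y has shape L^2 M (L != M), so D-series; mu = 5 gives D_5.

5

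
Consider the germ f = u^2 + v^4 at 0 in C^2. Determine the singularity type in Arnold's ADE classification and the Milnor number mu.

Type A_{3}, Milnor number mu = 3.

The Hessian of f at 0 has rank 1. Corank 1: A-series; mu = 3 gives A_3.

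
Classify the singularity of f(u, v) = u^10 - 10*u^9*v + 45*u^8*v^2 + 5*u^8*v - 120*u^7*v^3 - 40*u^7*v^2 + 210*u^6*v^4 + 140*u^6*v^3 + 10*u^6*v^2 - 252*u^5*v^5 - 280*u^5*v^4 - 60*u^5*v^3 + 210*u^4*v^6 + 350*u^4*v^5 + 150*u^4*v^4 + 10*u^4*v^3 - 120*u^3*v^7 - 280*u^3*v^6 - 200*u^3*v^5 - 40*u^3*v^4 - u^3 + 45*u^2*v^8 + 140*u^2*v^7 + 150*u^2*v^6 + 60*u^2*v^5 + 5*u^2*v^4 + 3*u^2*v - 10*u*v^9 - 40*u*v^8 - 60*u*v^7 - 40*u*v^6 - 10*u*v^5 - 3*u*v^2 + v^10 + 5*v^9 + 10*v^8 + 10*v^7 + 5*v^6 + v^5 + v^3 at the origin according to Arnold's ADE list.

E_8

The Hessian of f at 0 has rank 0. Corank 2; j^3 = -(u - v)^3 is a perfect cube, so E-series; the 5-jet and mu = 8 give E_8.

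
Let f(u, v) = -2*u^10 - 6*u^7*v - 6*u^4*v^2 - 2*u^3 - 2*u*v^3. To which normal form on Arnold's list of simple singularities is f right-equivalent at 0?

E_7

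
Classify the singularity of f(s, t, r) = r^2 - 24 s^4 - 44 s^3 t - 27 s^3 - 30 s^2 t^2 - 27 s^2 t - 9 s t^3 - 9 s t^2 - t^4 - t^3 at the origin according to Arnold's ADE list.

The Hessian of f at 0 is [[0, 0, 0], [0, 0, 0], [0, 0, 2]] with rank 1, so corank 2. A Groebner basis of the Jacobian ideal J(f) in C{s,t,r} is {19683*s^2/4 + 6561*s*t/2 + t^4 + 27*t^3/4 + 2187*t^2/4, s^3 + 135*s^2/4 + 45*s*t/2 + t^3/12 + 15*t^2/4, s^2*t - 243*s^2/4 - 81*s*t/2 - 7*t^3/36 - 27*t^2/4, 81*s^2 + s*t^2 + 54*s*t + 4*t^3/9 + 9*t^2, r}; counting standard monomials gives mu = 7. Corank 2; j^3 = -(3*s + t)^3 is a perfect cube, so E-series; the 4-jet and mu = 7 give E_7.

E_{7}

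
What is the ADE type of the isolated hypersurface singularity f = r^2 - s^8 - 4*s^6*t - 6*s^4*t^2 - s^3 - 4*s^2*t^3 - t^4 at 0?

The Hessian of f at 0 is [[0, 0, 0], [0, 0, 0], [0, 0, 2]] with rank 1, so corank 2. A Groebner basis of the Jacobian ideal J(f) in C{s,t,r} is {t^3, s^2, r}; counting standard monomials gives mu = 6. Corank 2; j^3 = -s^3 is a perfect cube, so E-series; the 4-jet and mu = 6 give E_6.

E_{6}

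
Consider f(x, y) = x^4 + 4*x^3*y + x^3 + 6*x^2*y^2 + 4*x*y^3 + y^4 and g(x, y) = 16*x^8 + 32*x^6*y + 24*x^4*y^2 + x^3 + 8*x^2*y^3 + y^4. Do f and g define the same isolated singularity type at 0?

Yes.

The Hessian of f at 0 has rank 0. Corank 2; j^3 = x^3 is a perfect cube, so E-series; the 4-jet and mu = 6 give E_6. The Hessian of g at 0 has rank 0. Corank 2; j^3 = x^3 is a perfect cube, so E-series; the 4-jet and mu = 6 give E_6. Both have type E_6, hence right-equivalent.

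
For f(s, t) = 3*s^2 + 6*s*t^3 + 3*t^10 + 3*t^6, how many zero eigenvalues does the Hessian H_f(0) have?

1

Hessian at 0 has rank 1.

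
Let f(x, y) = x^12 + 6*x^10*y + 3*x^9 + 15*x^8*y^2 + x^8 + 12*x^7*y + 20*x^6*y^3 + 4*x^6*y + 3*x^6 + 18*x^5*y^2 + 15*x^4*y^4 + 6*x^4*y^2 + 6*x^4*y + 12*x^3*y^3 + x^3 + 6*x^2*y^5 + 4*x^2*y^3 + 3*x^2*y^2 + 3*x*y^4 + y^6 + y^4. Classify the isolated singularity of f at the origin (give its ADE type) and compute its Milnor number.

Type E_{6}, Milnor number mu = 6.

The Hessian of f at 0 is [[0, 0], [0, 0]] with rank 0, so corank 2. A Groebner basis of the Jacobian ideal J(f) in C{x,y} is {x^3, x^2*y, x^2/2 + x*y^2, y^3}; counting standard monomials gives mu = 6. Corank 2; j^3 = x^3 is a perfect cube, so E-series; the 4-jet and mu = 6 give E_6.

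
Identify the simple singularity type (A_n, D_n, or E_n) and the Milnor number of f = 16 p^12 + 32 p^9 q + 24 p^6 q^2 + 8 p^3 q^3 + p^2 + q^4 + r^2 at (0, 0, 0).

Type A_{3}, Milnor number mu = 3.

The Hessian of f at 0 is [[2, 0, 0], [0, 0, 0], [0, 0, 2]] with rank 2, so corank 1. A Groebner basis of the Jacobian ideal J(f) in C{p,q,r} is {q^3, p, r}; counting standard monomials gives mu = 3. Corank 1: A-series; mu = 3 gives A_3.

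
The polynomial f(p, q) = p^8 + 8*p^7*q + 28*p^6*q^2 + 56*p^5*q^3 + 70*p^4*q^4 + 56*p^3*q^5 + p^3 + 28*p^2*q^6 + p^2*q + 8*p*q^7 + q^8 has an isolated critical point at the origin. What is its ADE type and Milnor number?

Type D9, Milnor number mu = 9.

The Hessian of f at 0 has rank 0. Corank 2; j^3 = p^2*(p + q) has shape L^2 M (L != M), so D-series; mu = 9 gives D_9.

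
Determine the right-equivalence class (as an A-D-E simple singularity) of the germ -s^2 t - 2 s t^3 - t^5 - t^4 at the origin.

D_{5}

The Hessian of f at 0 has rank 0. Corank 2; j^3 = -s^2*t has shape L^2 M (L != M), so D-series; mu = 5 gives D_5.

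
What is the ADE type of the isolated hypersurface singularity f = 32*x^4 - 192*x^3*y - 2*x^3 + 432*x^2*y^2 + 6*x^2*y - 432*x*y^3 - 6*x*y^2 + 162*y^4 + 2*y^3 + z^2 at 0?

E_6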